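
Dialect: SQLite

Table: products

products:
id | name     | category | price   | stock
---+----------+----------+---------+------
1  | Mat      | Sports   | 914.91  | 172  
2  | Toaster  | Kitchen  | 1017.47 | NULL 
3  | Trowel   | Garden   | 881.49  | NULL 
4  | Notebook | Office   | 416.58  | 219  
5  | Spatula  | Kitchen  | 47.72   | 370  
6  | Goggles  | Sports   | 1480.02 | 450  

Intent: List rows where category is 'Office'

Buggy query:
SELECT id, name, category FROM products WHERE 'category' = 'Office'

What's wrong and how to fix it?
Bug: Single quotes denote string literals in SQL; the column name is being compared as a constant string

Fix: Reference the column as category without single quotes

Corrected query:
SELECT id, name, category FROM products WHERE category = 'Office'

Result:
id | name     | category
---+----------+---------
4  | Notebook | Office  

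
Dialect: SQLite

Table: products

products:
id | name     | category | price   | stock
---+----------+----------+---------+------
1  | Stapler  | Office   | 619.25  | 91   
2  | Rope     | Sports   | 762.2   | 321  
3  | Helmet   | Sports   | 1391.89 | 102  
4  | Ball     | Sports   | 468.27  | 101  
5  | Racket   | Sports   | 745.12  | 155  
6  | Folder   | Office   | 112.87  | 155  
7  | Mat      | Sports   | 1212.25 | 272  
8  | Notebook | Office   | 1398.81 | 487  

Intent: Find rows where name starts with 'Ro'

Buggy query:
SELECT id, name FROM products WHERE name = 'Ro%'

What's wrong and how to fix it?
Bug: Wildcards only work with LIKE; '=' treats '%' as a literal character

Fix: Replace '=' with LIKE so 'Ro%' is treated as a pattern

Corrected query:
SELECT id, name FROM products WHERE name LIKE 'Ro%'

Result:
id | name
---+-----
2  | Rope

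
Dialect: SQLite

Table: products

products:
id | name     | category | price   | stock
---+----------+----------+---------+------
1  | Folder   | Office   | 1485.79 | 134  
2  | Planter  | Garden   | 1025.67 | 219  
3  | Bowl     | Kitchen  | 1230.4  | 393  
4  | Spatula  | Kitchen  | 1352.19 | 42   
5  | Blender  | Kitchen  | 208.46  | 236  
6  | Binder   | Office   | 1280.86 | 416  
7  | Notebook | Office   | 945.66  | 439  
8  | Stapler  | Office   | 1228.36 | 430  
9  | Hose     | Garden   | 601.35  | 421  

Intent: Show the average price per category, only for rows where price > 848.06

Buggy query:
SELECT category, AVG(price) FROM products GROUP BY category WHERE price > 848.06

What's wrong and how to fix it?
Bug: WHERE cannot follow GROUP BY

Fix: Place WHERE between FROM and GROUP BY

Corrected query:
SELECT category, AVG(price) FROM products WHERE price > 848.06 GROUP BY category

Result:
category | AVG(price)
---------+-----------
Garden   | 1025.67   
Kitchen  | 1291.295  
Office   | 1235.1675 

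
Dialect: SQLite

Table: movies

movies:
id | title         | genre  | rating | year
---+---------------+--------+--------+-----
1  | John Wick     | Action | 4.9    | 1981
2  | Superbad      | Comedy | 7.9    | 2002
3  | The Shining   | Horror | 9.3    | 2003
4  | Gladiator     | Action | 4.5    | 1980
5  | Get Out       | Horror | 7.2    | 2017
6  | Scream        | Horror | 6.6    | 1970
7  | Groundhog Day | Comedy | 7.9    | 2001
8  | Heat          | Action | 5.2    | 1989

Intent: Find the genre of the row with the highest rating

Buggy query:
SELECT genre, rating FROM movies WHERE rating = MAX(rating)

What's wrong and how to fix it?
Bug: MAX(rating) is an aggregate and cannot be used directly in WHERE

Fix: Wrap MAX in a scalar subquery so WHERE compares against a single value

Corrected query:
SELECT genre, rating FROM movies WHERE rating = (SELECT MAX(rating) FROM movies)

Result:
genre  | rating
-------+-------
Horror | 9.3   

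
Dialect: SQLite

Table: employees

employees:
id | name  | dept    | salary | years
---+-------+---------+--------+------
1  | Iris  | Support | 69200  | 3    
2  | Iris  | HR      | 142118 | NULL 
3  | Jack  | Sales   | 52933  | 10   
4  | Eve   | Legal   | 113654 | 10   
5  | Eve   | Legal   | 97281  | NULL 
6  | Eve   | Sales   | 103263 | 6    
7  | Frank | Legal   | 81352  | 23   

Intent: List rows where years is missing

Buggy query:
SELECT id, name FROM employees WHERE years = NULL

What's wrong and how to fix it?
Bug: Comparing to NULL with '=' never matches; NULL = NULL is unknown, not true

Fix: Use IS NULL to test for NULL

Corrected query:
SELECT id, name FROM employees WHERE years IS NULL

Result:
id | name
---+-----
2  | Iris
5  | Eve 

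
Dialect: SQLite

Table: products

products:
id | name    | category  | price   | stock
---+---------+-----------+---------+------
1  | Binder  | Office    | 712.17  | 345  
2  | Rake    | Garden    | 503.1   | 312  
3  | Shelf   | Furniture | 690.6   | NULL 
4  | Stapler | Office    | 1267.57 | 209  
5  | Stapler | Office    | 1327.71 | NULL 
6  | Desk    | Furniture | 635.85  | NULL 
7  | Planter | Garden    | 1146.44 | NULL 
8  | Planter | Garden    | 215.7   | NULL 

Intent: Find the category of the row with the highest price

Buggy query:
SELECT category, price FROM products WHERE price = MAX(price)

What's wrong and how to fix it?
Bug: MAX(price) is an aggregate and cannot be used directly in WHERE

Fix: Use a subquery: WHERE price = (SELECT MAX(price) FROM products)

Corrected query:
SELECT category, price FROM products WHERE price = (SELECT MAX(price) FROM products)

Result:
category | price  
---------+--------
Office   | 1327.71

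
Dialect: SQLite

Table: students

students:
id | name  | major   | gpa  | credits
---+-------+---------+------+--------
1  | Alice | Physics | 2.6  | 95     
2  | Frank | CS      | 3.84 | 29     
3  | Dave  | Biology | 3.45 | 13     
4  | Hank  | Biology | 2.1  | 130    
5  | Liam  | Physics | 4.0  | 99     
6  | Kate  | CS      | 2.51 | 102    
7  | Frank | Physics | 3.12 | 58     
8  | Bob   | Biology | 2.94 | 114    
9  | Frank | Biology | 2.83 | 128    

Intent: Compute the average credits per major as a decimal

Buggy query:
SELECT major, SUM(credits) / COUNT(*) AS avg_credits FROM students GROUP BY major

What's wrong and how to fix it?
Bug: SUM(credits) and COUNT(*) are both integers; the division truncates the fractional part

Fix: Multiply by 1.0 (or CAST to REAL) to force floating-point division

Corrected query:
SELECT major, SUM(credits) * 1.0 / COUNT(*) AS avg_credits FROM students GROUP BY major

Result:
major   | avg_credits
--------+------------
Biology | 96.25      
CS      | 65.5       
Physics | 84         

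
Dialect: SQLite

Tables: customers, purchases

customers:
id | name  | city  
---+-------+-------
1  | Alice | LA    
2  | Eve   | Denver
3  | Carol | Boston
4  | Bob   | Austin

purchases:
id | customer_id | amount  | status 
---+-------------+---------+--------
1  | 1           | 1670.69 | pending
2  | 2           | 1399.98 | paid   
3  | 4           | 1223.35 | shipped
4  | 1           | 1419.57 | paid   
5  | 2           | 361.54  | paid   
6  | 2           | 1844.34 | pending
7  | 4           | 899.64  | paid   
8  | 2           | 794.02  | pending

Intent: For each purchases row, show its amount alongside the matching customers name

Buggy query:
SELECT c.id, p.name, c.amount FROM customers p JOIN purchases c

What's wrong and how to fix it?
Bug: JOIN with no ON clause produces a cartesian product; every purchases row pairs with every customers row

Fix: Specify the join condition linking the foreign key to the parent id

Corrected query:
SELECT c.id, p.name, c.amount FROM customers p JOIN purchases c ON c.customer_id = p.id

Result:
id | name  | amount 
---+-------+--------
1  | Alice | 1670.69
2  | Eve   | 1399.98
3  | Bob   | 1223.35
4  | Alice | 1419.57
5  | Eve   | 361.54 
6  | Eve   | 1844.34
7  | Bob   | 899.64 
8  | Eve   | 794.02 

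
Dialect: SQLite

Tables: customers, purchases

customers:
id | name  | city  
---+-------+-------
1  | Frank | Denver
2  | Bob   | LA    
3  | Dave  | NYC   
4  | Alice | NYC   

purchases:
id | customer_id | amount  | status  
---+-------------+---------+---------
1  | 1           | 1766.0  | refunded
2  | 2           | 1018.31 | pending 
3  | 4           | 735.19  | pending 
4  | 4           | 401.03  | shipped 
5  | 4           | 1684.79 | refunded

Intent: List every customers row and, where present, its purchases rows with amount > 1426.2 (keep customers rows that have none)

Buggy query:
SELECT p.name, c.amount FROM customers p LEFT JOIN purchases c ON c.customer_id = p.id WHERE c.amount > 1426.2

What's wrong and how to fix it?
Bug: A WHERE condition on the right-hand table after LEFT JOIN drops unmatched parents

Fix: Put 'c.amount > 1426.2' in the JOIN's ON clause instead of WHERE

Corrected query:
SELECT p.name, c.amount FROM customers p LEFT JOIN purchases c ON c.customer_id = p.id AND c.amount > 1426.2

Result:
name  | amount 
------+--------
Frank | 1766   
Bob   | NULL   
Dave  | NULL   
Alice | 1684.79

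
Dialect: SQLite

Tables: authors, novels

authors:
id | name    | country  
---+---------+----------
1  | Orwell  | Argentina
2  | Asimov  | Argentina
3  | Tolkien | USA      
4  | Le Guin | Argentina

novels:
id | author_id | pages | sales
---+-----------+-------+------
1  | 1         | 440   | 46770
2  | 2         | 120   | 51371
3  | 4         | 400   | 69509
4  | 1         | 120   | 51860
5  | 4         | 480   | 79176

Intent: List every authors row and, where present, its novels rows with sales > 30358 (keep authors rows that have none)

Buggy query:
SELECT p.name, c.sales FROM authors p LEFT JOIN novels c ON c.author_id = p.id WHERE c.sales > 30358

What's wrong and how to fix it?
Bug: A WHERE condition on the right-hand table after LEFT JOIN drops unmatched parents

Fix: Move the right-table condition into the ON clause so unmatched parents are kept

Corrected query:
SELECT p.name, c.sales FROM authors p LEFT JOIN novels c ON c.author_id = p.id AND c.sales > 30358

Result:
name    | sales
--------+------
Orwell  | 46770
Orwell  | 51860
Asimov  | 51371
Tolkien | NULL 
Le Guin | 69509
Le Guin | 79176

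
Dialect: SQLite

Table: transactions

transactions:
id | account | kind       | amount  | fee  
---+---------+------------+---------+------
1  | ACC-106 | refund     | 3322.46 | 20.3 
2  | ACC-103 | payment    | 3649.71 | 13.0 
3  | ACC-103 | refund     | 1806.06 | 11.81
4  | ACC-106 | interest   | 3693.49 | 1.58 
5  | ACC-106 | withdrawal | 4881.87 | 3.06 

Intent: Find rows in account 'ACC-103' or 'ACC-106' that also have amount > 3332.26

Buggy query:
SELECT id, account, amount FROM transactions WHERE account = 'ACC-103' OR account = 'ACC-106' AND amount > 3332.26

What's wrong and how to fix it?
Bug: AND binds tighter than OR, so this parses as account = 'ACC-103' OR (account = 'ACC-106' AND amount > 3332.26)

Fix: Add parentheses around the OR so the AND applies to both alternatives

Corrected query:
SELECT id, account, amount FROM transactions WHERE (account = 'ACC-103' OR account = 'ACC-106') AND amount > 3332.26

Result:
id | account | amount 
---+---------+--------
2  | ACC-103 | 3649.71
4  | ACC-106 | 3693.49
5  | ACC-106 | 4881.87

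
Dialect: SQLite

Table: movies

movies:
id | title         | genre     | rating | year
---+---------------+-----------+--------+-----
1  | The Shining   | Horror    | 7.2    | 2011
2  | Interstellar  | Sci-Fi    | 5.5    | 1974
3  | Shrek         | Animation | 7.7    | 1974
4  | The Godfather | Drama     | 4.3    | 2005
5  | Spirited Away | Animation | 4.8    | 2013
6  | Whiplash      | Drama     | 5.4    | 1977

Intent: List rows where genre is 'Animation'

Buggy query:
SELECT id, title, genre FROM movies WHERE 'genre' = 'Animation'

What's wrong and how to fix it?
Bug: Single quotes denote string literals in SQL; the column name is being compared as a constant string

Fix: Remove the quotes around the column name (or use double quotes for an identifier)

Corrected query:
SELECT id, title, genre FROM movies WHERE genre = 'Animation'

Result:
id | title         | genre    
---+---------------+----------
3  | Shrek         | Animation
5  | Spirited Away | Animation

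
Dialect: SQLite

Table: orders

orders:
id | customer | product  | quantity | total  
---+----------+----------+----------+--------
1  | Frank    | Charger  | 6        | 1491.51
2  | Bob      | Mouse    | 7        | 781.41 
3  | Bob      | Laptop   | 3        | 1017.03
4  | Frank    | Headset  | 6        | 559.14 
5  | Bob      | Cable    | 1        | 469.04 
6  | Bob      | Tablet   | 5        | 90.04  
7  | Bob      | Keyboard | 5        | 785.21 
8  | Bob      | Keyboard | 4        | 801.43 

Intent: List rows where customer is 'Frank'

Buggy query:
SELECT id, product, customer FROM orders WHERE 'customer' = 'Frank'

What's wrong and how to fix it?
Bug: Single quotes denote string literals in SQL; the column name is being compared as a constant string

Fix: Remove the quotes around the column name (or use double quotes for an identifier)

Corrected query:
SELECT id, product, customer FROM orders WHERE customer = 'Frank'

Result:
id | product | customer
---+---------+---------
1  | Charger | Frank   
4  | Headset | Frank   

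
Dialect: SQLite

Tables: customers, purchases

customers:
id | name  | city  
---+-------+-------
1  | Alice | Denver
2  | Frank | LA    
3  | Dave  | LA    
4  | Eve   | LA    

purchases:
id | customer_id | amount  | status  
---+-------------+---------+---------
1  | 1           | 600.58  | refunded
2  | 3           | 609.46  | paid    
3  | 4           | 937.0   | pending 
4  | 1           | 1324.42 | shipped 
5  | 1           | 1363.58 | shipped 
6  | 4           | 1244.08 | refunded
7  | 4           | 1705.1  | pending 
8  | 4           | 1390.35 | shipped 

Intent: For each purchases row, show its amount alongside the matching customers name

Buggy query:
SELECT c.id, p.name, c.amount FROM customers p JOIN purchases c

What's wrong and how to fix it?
Bug: Missing join condition: each purchases row is matched to all customers rows instead of just its own

Fix: Specify the join condition linking the foreign key to the parent id

Corrected query:
SELECT c.id, p.name, c.amount FROM customers p JOIN purchases c ON c.customer_id = p.id

Result:
id | name  | amount 
---+-------+--------
1  | Alice | 600.58 
2  | Dave  | 609.46 
3  | Eve   | 937    
4  | Alice | 1324.42
5  | Alice | 1363.58
6  | Eve   | 1244.08
7  | Eve   | 1705.1 
8  | Eve   | 1390.35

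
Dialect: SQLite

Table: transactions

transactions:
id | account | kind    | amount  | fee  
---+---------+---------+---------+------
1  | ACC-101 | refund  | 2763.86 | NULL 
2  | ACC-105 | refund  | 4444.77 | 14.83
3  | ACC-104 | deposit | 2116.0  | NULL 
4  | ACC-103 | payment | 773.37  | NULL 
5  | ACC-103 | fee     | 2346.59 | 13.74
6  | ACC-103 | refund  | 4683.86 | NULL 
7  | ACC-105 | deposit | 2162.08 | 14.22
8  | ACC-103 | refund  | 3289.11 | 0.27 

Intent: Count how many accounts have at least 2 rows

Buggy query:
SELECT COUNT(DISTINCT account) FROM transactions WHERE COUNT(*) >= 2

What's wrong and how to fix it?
Bug: WHERE filters individual rows, not groups, so a group-level COUNT is invalid there

Fix: Group first with HAVING COUNT(*) >= 2, then COUNT the resulting groups

Corrected query:
SELECT COUNT(*) FROM (SELECT account FROM transactions GROUP BY account HAVING COUNT(*) >= 2)

Result:
COUNT(*)
--------
2       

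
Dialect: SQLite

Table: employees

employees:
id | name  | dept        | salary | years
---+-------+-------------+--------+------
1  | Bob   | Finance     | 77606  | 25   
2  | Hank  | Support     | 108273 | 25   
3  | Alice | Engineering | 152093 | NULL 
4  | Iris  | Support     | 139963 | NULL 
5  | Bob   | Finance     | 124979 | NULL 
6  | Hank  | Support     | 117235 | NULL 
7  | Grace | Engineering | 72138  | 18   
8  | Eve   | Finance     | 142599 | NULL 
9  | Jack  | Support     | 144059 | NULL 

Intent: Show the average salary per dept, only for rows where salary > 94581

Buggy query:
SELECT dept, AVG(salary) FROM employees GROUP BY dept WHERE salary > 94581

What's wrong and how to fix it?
Bug: WHERE cannot follow GROUP BY

Fix: Move the WHERE clause before GROUP BY

Corrected query:
SELECT dept, AVG(salary) FROM employees WHERE salary > 94581 GROUP BY dept

Result:
dept        | AVG(salary)
------------+------------
Engineering | 152093     
Finance     | 133789     
Support     | 127382.5   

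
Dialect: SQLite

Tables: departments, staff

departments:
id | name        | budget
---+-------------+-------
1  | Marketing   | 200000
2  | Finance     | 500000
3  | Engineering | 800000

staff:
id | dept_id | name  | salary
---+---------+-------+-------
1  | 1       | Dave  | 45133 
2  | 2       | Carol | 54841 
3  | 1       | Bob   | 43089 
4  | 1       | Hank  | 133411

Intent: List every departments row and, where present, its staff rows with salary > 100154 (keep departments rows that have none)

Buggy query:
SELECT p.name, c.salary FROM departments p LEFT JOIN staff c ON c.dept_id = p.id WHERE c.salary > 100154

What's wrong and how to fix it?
Bug: Filtering c.salary in WHERE discards the NULL rows produced by LEFT JOIN, turning it into an inner join

Fix: Move the right-table condition into the ON clause so unmatched parents are kept

Corrected query:
SELECT p.name, c.salary FROM departments p LEFT JOIN staff c ON c.dept_id = p.id AND c.salary > 100154

Result:
name        | salary
------------+-------
Marketing   | 133411
Finance     | NULL  
Engineering | NULL  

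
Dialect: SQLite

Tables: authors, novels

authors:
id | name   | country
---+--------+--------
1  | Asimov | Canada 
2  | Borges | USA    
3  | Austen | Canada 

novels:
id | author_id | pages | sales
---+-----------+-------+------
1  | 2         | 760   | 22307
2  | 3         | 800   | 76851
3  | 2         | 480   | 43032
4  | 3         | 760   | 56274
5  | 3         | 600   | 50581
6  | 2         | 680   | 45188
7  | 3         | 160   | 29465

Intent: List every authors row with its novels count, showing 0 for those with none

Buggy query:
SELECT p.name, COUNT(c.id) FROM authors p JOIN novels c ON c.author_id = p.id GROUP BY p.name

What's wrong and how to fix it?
Bug: INNER JOIN drops authors rows that have no matching novels rows

Fix: Use LEFT JOIN so parents without children still appear (COUNT(c.id) gives 0)

Corrected query:
SELECT p.name, COUNT(c.id) FROM authors p LEFT JOIN novels c ON c.author_id = p.id GROUP BY p.name

Result:
name   | COUNT(c.id)
-------+------------
Asimov | 0          
Austen | 4          
Borges | 3          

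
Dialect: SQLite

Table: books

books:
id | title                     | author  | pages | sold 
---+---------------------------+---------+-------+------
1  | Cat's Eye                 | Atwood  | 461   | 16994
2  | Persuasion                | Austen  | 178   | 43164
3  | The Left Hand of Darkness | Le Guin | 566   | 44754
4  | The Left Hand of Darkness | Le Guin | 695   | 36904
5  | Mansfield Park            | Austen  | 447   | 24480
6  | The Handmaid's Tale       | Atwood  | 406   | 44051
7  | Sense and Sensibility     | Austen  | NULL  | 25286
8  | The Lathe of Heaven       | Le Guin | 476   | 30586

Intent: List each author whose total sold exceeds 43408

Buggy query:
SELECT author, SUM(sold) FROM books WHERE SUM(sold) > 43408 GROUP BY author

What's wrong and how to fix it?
Bug: WHERE runs before GROUP BY, so aggregates aren't available there

Fix: Use HAVING (which filters groups after aggregation) instead of WHERE

Corrected query:
SELECT author, SUM(sold) FROM books GROUP BY author HAVING SUM(sold) > 43408

Result:
author  | SUM(sold)
--------+----------
Atwood  | 61045    
Austen  | 92930    
Le Guin | 112244   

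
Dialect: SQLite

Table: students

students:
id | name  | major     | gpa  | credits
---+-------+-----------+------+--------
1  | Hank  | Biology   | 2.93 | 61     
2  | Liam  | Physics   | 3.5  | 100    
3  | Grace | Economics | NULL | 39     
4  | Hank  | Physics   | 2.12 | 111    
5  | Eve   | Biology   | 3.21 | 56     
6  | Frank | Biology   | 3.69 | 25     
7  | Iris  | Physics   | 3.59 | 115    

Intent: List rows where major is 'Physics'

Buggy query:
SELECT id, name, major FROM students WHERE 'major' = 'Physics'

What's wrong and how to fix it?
Bug: Single quotes denote string literals in SQL; the column name is being compared as a constant string

Fix: Remove the quotes around the column name (or use double quotes for an identifier)

Corrected query:
SELECT id, name, major FROM students WHERE major = 'Physics'

Result:
id | name | major  
---+------+--------
2  | Liam | Physics
4  | Hank | Physics
7  | Iris | Physics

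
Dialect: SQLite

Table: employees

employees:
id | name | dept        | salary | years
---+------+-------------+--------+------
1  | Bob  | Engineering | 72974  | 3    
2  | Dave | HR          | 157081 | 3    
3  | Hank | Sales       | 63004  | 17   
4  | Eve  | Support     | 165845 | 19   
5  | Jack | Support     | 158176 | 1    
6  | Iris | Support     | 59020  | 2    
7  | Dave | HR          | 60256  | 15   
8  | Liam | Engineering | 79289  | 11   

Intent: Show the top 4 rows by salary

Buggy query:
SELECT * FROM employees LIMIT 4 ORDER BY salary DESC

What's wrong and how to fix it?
Bug: ORDER BY cannot follow LIMIT; LIMIT is the final clause

Fix: Sort with ORDER BY, then apply LIMIT

Corrected query:
SELECT * FROM employees ORDER BY salary DESC LIMIT 4

Result:
id | name | dept        | salary | years
---+------+-------------+--------+------
4  | Eve  | Support     | 165845 | 19   
5  | Jack | Support     | 158176 | 1    
2  | Dave | HR          | 157081 | 3    
8  | Liam | Engineering | 79289  | 11   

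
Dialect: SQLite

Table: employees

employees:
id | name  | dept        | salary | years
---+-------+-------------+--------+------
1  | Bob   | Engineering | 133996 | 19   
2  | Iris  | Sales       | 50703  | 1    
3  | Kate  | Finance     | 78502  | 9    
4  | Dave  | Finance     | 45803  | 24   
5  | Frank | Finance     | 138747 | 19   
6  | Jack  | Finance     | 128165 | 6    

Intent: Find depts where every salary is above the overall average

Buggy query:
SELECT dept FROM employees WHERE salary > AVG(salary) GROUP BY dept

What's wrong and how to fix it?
Bug: WHERE evaluates per row before aggregation, so AVG() is unavailable

Fix: Use a subquery for AVG and a HAVING MIN(...) filter so the condition holds for every row in the group

Corrected query:
SELECT dept FROM employees GROUP BY dept HAVING MIN(salary) > (SELECT AVG(salary) FROM employees)

Result:
dept       
-----------
Engineering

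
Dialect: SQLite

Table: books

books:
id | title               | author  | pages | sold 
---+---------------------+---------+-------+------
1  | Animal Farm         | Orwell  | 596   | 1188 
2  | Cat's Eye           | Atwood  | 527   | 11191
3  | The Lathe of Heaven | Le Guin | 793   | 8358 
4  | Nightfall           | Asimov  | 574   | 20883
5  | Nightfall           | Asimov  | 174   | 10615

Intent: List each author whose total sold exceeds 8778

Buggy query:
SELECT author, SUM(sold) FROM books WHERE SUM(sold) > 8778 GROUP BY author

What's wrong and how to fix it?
Bug: WHERE runs before GROUP BY, so aggregates aren't available there

Fix: Move the aggregate condition to a HAVING clause

Corrected query:
SELECT author, SUM(sold) FROM books GROUP BY author HAVING SUM(sold) > 8778

Result:
author | SUM(sold)
-------+----------
Asimov | 31498    
Atwood | 11191    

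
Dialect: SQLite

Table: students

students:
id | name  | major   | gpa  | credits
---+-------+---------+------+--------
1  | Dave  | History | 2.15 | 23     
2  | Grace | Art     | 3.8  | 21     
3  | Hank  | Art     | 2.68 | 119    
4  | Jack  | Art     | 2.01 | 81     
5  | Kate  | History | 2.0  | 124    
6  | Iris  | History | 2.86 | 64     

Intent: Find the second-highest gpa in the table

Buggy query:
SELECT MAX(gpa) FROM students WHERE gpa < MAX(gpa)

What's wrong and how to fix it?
Bug: The inner MAX is an aggregate inside WHERE, which is not allowed

Fix: Put the inner MAX in a scalar subquery

Corrected query:
SELECT MAX(gpa) FROM students WHERE gpa < (SELECT MAX(gpa) FROM students)

Result:
MAX(gpa)
--------
2.86    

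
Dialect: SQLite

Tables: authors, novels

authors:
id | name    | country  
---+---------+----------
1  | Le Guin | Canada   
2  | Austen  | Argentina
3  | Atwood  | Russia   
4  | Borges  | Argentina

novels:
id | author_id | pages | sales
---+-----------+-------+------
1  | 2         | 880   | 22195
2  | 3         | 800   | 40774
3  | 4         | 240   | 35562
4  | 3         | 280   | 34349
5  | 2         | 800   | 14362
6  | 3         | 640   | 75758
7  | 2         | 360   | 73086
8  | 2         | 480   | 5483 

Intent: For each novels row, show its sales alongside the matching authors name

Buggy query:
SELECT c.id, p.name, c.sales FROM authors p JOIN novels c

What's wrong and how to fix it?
Bug: JOIN with no ON clause produces a cartesian product; every novels row pairs with every authors row

Fix: Specify the join condition linking the foreign key to the parent id

Corrected query:
SELECT c.id, p.name, c.sales FROM authors p JOIN novels c ON c.author_id = p.id

Result:
id | name   | sales
---+--------+------
1  | Austen | 22195
2  | Atwood | 40774
3  | Borges | 35562
4  | Atwood | 34349
5  | Austen | 14362
6  | Atwood | 75758
7  | Austen | 73086
8  | Austen | 5483 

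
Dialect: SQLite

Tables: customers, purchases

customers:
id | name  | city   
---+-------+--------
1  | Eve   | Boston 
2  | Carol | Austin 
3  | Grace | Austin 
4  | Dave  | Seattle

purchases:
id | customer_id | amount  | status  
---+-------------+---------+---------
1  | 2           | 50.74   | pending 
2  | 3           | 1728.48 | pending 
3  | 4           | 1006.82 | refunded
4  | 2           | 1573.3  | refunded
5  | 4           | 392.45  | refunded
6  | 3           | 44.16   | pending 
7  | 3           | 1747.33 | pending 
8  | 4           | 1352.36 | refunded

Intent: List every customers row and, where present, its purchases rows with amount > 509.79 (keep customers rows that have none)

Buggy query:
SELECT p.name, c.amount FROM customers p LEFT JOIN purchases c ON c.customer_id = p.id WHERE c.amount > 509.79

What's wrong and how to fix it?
Bug: Filtering c.amount in WHERE discards the NULL rows produced by LEFT JOIN, turning it into an inner join

Fix: Move the right-table condition into the ON clause so unmatched parents are kept

Corrected query:
SELECT p.name, c.amount FROM customers p LEFT JOIN purchases c ON c.customer_id = p.id AND c.amount > 509.79

Result:
name  | amount 
------+--------
Eve   | NULL   
Carol | 1573.3 
Grace | 1728.48
Grace | 1747.33
Dave  | 1006.82
Dave  | 1352.36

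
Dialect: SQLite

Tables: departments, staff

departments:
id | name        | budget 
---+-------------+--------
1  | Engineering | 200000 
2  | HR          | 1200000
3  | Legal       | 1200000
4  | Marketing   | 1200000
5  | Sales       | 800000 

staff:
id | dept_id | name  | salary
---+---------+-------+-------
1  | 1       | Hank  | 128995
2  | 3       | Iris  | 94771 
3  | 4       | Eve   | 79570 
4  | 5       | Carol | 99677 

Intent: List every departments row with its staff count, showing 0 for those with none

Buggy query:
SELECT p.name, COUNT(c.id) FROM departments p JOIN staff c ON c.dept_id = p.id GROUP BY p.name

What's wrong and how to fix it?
Bug: INNER JOIN drops departments rows that have no matching staff rows

Fix: Switch to LEFT JOIN to retain unmatched parent rows

Corrected query:
SELECT p.name, COUNT(c.id) FROM departments p LEFT JOIN staff c ON c.dept_id = p.id GROUP BY p.name

Result:
name        | COUNT(c.id)
------------+------------
Engineering | 1          
HR          | 0          
Legal       | 1          
Marketing   | 1          
Sales       | 1          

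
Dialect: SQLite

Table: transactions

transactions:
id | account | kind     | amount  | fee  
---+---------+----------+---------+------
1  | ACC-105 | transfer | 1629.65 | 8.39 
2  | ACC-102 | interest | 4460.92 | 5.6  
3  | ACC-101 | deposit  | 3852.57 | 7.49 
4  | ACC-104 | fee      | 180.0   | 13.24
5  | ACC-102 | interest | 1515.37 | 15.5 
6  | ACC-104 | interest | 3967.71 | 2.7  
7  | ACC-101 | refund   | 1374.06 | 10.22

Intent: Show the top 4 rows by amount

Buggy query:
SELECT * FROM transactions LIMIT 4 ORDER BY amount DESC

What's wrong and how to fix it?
Bug: LIMIT must come after ORDER BY

Fix: Sort with ORDER BY, then apply LIMIT

Corrected query:
SELECT * FROM transactions ORDER BY amount DESC LIMIT 4

Result:
id | account | kind     | amount  | fee 
---+---------+----------+---------+-----
2  | ACC-102 | interest | 4460.92 | 5.6 
6  | ACC-104 | interest | 3967.71 | 2.7 
3  | ACC-101 | deposit  | 3852.57 | 7.49
1  | ACC-105 | transfer | 1629.65 | 8.39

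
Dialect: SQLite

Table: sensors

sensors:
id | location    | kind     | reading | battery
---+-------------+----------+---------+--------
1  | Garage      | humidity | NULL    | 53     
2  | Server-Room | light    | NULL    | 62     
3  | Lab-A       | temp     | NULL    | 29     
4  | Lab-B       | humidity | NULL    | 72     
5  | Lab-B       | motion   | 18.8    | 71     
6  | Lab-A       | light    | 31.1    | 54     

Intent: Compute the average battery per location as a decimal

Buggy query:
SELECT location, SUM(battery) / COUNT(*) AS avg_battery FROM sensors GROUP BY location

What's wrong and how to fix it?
Bug: SUM(battery) and COUNT(*) are both integers; the division truncates the fractional part

Fix: Multiply by 1.0 (or CAST to REAL) to force floating-point division

Corrected query:
SELECT location, SUM(battery) * 1.0 / COUNT(*) AS avg_battery FROM sensors GROUP BY location

Result:
location    | avg_battery
------------+------------
Garage      | 53         
Lab-A       | 41.5       
Lab-B       | 71.5       
Server-Room | 62         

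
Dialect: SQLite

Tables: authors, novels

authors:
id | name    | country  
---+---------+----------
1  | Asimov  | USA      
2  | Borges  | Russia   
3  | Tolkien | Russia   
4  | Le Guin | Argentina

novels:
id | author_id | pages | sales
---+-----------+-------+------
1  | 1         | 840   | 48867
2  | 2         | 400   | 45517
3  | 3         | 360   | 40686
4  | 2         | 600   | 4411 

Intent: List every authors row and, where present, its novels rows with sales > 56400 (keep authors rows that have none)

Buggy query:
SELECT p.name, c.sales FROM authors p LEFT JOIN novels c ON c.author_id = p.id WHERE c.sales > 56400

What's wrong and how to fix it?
Bug: Filtering c.sales in WHERE discards the NULL rows produced by LEFT JOIN, turning it into an inner join

Fix: Put 'c.sales > 56400' in the JOIN's ON clause instead of WHERE

Corrected query:
SELECT p.name, c.sales FROM authors p LEFT JOIN novels c ON c.author_id = p.id AND c.sales > 56400

Result:
name    | sales
--------+------
Asimov  | NULL 
Borges  | NULL 
Tolkien | NULL 
Le Guin | NULL 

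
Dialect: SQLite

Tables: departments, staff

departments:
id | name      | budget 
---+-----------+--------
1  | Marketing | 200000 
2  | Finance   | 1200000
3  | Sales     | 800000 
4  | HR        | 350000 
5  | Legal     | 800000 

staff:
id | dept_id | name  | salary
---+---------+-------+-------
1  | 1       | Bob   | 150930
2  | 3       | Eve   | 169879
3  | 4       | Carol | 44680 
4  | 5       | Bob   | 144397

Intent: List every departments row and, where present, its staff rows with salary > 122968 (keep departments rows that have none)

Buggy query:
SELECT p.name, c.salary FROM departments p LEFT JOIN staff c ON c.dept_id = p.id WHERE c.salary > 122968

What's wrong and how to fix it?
Bug: Filtering c.salary in WHERE discards the NULL rows produced by LEFT JOIN, turning it into an inner join

Fix: Move the right-table condition into the ON clause so unmatched parents are kept

Corrected query:
SELECT p.name, c.salary FROM departments p LEFT JOIN staff c ON c.dept_id = p.id AND c.salary > 122968

Result:
name      | salary
----------+-------
Marketing | 150930
Finance   | NULL  
Sales     | 169879
HR        | NULL  
Legal     | 144397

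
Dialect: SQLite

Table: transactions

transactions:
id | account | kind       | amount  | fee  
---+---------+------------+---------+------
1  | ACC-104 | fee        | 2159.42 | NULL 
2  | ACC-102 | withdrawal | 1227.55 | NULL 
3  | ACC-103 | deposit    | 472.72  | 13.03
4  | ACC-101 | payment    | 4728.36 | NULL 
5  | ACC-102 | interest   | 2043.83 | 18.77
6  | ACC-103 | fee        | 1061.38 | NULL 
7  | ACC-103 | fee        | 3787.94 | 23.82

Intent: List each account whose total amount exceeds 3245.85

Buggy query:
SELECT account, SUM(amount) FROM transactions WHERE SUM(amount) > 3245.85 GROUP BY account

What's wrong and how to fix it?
Bug: SUM(amount) is an aggregate, but WHERE filters rows before aggregation

Fix: Use HAVING (which filters groups after aggregation) instead of WHERE

Corrected query:
SELECT account, SUM(amount) FROM transactions GROUP BY account HAVING SUM(amount) > 3245.85

Result:
account | SUM(amount)
--------+------------
ACC-101 | 4728.36    
ACC-102 | 3271.38    
ACC-103 | 5322.04    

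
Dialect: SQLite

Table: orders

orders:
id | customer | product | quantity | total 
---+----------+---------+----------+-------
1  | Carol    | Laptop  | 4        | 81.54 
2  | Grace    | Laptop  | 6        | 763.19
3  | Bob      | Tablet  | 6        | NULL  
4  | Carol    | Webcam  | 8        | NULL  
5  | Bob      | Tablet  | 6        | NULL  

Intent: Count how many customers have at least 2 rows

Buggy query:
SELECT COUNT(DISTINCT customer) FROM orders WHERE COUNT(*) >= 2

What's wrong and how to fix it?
Bug: COUNT(*) cannot appear in WHERE; the per-group count doesn't exist yet

Fix: Use a subquery that GROUPs and filters with HAVING, then count its rows

Corrected query:
SELECT COUNT(*) FROM (SELECT customer FROM orders GROUP BY customer HAVING COUNT(*) >= 2)

Result:
COUNT(*)
--------
2       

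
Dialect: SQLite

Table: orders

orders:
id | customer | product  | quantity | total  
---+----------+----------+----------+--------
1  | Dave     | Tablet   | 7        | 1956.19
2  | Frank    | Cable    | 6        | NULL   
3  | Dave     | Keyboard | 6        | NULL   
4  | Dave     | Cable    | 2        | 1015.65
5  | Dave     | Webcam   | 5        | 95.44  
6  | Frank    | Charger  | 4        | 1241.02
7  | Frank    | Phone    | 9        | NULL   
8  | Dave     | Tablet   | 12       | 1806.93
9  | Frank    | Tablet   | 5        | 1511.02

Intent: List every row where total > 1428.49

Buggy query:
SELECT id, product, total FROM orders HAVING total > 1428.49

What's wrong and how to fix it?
Bug: This is a non-aggregate query (no GROUP BY, no aggregates), so in SQLite the HAVING clause is invalid here; a row-level condition belongs in WHERE

Fix: Replace HAVING with WHERE since the condition applies to individual rows

Corrected query:
SELECT id, product, total FROM orders WHERE total > 1428.49

Result:
id | product | total  
---+---------+--------
1  | Tablet  | 1956.19
8  | Tablet  | 1806.93
9  | Tablet  | 1511.02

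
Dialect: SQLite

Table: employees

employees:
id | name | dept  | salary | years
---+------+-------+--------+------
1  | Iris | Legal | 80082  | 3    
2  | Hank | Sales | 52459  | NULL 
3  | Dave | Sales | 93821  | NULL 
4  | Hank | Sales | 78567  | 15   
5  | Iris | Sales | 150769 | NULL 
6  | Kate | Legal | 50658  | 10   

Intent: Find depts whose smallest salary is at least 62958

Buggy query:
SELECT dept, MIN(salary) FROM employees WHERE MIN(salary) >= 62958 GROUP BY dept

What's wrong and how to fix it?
Bug: MIN() in WHERE is a misuse of aggregate

Fix: Replace WHERE with HAVING after the GROUP BY

Corrected query:
SELECT dept, MIN(salary) FROM employees GROUP BY dept HAVING MIN(salary) >= 62958

Result:
(no rows)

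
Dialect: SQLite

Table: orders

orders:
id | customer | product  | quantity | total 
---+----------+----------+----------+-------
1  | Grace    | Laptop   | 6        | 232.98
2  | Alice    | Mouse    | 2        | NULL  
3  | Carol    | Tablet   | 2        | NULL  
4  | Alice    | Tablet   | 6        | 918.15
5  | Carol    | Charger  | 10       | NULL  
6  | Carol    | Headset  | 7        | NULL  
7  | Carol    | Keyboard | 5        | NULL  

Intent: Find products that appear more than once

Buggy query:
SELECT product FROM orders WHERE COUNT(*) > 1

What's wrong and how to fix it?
Bug: WHERE can't reference COUNT(*); aggregates are computed after WHERE

Fix: GROUP BY product, then filter groups with HAVING COUNT(*) > 1

Corrected query:
SELECT product FROM orders GROUP BY product HAVING COUNT(*) > 1

Result:
product
-------
Tablet 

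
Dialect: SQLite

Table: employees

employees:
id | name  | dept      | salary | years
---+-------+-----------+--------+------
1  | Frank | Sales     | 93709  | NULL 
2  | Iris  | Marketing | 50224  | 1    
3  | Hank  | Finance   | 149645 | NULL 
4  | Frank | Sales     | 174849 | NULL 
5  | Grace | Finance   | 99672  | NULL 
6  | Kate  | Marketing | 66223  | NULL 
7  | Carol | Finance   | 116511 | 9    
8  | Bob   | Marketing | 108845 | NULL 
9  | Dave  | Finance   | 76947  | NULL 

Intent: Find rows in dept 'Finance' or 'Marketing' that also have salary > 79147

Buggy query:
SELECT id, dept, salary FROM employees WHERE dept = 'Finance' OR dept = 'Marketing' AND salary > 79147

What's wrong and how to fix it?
Bug: Without parentheses, AND is evaluated before OR, so the salary filter only applies to the 'Marketing' branch

Fix: Group the OR with parentheses (or use IN), then AND the threshold

Corrected query:
SELECT id, dept, salary FROM employees WHERE (dept = 'Finance' OR dept = 'Marketing') AND salary > 79147

Result:
id | dept      | salary
---+-----------+-------
3  | Finance   | 149645
5  | Finance   | 99672 
7  | Finance   | 116511
8  | Marketing | 108845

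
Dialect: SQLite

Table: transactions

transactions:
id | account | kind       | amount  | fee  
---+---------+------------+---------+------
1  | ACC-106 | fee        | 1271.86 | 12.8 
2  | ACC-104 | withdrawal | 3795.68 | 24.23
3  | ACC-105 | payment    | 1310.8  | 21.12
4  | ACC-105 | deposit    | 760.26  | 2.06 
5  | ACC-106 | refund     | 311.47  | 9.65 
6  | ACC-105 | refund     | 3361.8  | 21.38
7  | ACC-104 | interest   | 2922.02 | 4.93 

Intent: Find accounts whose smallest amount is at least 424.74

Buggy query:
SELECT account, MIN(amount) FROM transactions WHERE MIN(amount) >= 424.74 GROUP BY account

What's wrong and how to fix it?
Bug: Aggregates like MIN are computed per group after WHERE runs

Fix: Replace WHERE with HAVING after the GROUP BY

Corrected query:
SELECT account, MIN(amount) FROM transactions GROUP BY account HAVING MIN(amount) >= 424.74

Result:
account | MIN(amount)
--------+------------
ACC-104 | 2922.02    
ACC-105 | 760.26     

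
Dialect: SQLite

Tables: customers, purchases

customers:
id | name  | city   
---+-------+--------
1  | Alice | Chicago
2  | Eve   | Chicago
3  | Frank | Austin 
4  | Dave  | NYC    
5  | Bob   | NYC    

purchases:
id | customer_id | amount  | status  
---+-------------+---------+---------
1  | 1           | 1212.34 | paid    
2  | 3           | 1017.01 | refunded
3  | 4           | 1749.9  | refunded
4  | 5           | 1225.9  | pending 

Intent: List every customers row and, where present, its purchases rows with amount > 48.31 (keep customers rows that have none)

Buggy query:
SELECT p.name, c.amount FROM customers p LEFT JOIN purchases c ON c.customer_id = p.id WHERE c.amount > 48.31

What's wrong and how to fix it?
Bug: A WHERE condition on the right-hand table after LEFT JOIN drops unmatched parents

Fix: Move the right-table condition into the ON clause so unmatched parents are kept

Corrected query:
SELECT p.name, c.amount FROM customers p LEFT JOIN purchases c ON c.customer_id = p.id AND c.amount > 48.31

Result:
name  | amount 
------+--------
Alice | 1212.34
Eve   | NULL   
Frank | 1017.01
Dave  | 1749.9 
Bob   | 1225.9 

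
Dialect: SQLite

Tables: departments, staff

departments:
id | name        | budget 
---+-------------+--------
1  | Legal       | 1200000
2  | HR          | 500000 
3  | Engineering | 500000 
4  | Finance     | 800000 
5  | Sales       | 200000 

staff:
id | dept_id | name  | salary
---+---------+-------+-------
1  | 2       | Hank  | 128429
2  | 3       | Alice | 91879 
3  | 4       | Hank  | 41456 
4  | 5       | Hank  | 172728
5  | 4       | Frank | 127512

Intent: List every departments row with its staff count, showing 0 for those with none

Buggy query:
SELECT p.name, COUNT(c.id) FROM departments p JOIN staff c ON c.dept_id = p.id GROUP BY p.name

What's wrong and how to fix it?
Bug: An inner join excludes parents with zero children

Fix: Use LEFT JOIN so parents without children still appear (COUNT(c.id) gives 0)

Corrected query:
SELECT p.name, COUNT(c.id) FROM departments p LEFT JOIN staff c ON c.dept_id = p.id GROUP BY p.name

Result:
name        | COUNT(c.id)
------------+------------
Engineering | 1          
Finance     | 2          
HR          | 1          
Legal       | 0          
Sales       | 1          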